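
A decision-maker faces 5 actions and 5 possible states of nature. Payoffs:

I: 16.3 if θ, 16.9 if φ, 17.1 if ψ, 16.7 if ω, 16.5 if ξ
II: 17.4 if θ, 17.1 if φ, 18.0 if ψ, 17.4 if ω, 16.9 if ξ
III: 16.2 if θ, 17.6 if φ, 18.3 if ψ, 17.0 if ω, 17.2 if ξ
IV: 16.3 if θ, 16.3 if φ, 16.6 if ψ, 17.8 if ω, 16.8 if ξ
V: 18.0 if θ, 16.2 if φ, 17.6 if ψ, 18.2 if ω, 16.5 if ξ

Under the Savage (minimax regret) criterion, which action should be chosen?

Column bests: θ=18.0, φ=17.6, ψ=18.3, ω=18.2, ξ=17.2.
I regrets: 1.7, 0.7, 1.2, 1.5, 0.7 → max 1.7
II regrets: 0.6, 0.5, 0.3, 0.8, 0.3 → max 0.8
III regrets: 1.8, 0.0, 0.0, 1.2, 0.0 → max 1.8
IV regrets: 1.7, 1.3, 1.7, 0.4, 0.4 → max 1.7
V regrets: 0.0, 1.4, 0.7, 0.0, 0.7 → max 1.4
Smallest max regret = 0.8 → II.

II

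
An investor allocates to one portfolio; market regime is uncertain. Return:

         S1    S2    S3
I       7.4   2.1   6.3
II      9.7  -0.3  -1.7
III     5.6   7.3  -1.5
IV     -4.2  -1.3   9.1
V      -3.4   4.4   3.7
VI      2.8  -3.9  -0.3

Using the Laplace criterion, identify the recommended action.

I

Row averages: I=79/15, II=77/30, III=3.8, IV=1.2, V=47/30, VI=-7/15
Highest average = 79/15 → I.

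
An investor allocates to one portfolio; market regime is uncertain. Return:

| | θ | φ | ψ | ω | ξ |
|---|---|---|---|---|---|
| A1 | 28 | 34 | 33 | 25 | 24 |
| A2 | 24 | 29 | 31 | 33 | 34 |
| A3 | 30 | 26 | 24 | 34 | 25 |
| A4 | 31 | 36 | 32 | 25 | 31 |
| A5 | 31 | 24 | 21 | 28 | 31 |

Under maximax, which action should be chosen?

Row maxima: A1=34, A2=34, A3=34, A4=36, A5=31
Best best-case = 36 → A4.

A4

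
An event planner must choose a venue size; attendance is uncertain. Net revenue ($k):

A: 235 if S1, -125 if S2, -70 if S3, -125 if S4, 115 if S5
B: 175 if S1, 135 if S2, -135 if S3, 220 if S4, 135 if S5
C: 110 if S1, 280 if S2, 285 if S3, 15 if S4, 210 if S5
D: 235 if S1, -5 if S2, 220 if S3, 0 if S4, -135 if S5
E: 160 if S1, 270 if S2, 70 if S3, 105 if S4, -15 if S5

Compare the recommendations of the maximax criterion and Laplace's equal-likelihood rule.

maximax → C; laplace → C (agree)

Row maxima: A=235, B=220, C=285, D=235, E=270
Best best-case = 285 → C.
Row averages: A=6, B=106, C=180, D=63, E=118
Highest average = 180 → C.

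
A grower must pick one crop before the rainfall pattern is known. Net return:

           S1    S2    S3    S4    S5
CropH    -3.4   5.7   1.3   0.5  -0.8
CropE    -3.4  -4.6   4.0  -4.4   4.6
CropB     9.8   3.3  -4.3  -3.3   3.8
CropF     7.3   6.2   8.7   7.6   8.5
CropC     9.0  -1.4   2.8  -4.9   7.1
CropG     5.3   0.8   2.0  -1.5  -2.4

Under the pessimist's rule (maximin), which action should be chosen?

CropF

Row minima: CropH=-3.4, CropE=-4.6, CropB=-4.3, CropF=6.2, CropC=-4.9, CropG=-2.4
Best worst-case = 6.2 → CropF.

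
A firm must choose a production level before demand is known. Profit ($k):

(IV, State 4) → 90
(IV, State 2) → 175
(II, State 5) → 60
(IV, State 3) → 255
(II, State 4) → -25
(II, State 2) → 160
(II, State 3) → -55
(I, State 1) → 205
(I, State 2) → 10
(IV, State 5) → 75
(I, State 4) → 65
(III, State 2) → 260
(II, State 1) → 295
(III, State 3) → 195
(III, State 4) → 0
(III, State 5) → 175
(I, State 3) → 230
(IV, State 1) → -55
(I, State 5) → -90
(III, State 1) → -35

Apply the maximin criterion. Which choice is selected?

Row minima: I=-90, II=-55, III=-35, IV=-55
Best worst-case = -35 → III.

III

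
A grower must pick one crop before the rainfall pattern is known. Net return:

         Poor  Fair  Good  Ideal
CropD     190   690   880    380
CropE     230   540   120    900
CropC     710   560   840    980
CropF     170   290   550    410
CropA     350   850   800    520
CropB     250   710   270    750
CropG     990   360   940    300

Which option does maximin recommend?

CropC

Row minima: CropD=190, CropE=120, CropC=560, CropF=170, CropA=350, CropB=250, CropG=300
Best worst-case = 560 → CropC.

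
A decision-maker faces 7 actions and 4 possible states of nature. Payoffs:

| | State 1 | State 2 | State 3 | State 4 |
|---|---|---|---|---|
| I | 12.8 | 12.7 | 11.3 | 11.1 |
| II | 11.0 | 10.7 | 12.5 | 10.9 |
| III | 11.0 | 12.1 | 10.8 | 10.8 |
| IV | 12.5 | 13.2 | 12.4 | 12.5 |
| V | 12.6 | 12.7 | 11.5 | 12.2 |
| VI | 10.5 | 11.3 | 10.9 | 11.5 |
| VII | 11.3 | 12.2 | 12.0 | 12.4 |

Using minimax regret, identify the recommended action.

Column bests: State 1=12.8, State 2=13.2, State 3=12.5, State 4=12.5.
I regrets: 0.0, 0.5, 1.2, 1.4 → max 1.4
II regrets: 1.8, 2.5, 0.0, 1.6 → max 2.5
III regrets: 1.8, 1.1, 1.7, 1.7 → max 1.8
IV regrets: 0.3, 0.0, 0.1, 0.0 → max 0.3
V regrets: 0.2, 0.5, 1.0, 0.3 → max 1.0
VI regrets: 2.3, 1.9, 1.6, 1.0 → max 2.3
VII regrets: 1.5, 1.0, 0.5, 0.1 → max 1.5
Smallest max regret = 0.3 → IV.

IV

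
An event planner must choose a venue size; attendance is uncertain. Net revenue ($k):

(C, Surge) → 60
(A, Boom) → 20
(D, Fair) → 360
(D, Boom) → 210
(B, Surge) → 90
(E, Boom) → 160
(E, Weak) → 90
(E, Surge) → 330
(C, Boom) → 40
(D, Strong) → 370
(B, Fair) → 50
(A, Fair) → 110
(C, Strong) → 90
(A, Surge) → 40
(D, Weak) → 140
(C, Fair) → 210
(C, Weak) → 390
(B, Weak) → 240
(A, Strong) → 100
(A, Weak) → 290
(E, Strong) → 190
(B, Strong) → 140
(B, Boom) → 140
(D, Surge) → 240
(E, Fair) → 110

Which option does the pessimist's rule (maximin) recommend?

Row minima: A=20, B=50, C=40, D=140, E=90
Best worst-case = 140 → D.

D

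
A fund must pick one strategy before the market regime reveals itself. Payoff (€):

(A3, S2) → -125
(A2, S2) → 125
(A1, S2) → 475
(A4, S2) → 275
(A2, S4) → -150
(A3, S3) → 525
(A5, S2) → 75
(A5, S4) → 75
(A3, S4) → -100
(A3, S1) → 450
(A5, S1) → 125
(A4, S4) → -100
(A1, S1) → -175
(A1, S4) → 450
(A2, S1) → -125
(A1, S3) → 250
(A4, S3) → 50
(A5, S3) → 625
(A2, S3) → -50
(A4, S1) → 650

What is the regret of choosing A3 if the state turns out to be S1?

200

Best payoff under S1 is 650.
Regret = 650 − 450 = 200.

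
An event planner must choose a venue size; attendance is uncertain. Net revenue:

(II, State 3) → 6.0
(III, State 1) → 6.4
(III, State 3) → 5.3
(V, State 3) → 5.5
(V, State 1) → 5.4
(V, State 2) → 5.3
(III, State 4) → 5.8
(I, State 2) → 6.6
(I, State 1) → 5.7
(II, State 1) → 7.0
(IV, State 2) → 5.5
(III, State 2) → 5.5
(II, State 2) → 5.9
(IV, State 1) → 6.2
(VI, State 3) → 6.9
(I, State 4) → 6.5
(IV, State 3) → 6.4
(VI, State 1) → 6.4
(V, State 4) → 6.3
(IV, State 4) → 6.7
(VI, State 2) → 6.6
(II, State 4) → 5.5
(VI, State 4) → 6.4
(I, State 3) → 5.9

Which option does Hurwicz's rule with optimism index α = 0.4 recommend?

VI

I: 0.4·6.6 + 0.6·5.7 = 6.06
II: 0.4·7.0 + 0.6·5.5 = 6.1
III: 0.4·6.4 + 0.6·5.3 = 5.74
IV: 0.4·6.7 + 0.6·5.5 = 5.98
V: 0.4·6.3 + 0.6·5.3 = 5.7
VI: 0.4·6.9 + 0.6·6.4 = 6.6
Highest Hurwicz score = 6.6 → VI.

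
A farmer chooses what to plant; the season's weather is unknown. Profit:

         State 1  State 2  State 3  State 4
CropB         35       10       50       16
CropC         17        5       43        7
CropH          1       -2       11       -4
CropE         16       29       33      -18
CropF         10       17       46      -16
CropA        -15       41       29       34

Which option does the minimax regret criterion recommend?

Column bests: State 1=35, State 2=41, State 3=50, State 4=34.
CropB regrets: 0, 31, 0, 18 → max 31
CropC regrets: 18, 36, 7, 27 → max 36
CropH regrets: 34, 43, 39, 38 → max 43
CropE regrets: 19, 12, 17, 52 → max 52
CropF regrets: 25, 24, 4, 50 → max 50
CropA regrets: 50, 0, 21, 0 → max 50
Smallest max regret = 31 → CropB.

CropB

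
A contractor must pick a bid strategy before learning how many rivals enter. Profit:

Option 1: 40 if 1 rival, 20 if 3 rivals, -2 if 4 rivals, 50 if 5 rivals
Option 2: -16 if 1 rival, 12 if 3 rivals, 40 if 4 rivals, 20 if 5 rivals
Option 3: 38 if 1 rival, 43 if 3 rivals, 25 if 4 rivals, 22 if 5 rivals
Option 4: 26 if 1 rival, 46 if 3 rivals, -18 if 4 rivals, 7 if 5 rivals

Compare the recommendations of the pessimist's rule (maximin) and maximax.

maximin → Option 3; maximax → Option 1 (disagree)

Row minima: Option 1=-2, Option 2=-16, Option 3=22, Option 4=-18
Best worst-case = 22 → Option 3.
Row maxima: Option 1=50, Option 2=40, Option 3=43, Option 4=46
Best best-case = 50 → Option 1.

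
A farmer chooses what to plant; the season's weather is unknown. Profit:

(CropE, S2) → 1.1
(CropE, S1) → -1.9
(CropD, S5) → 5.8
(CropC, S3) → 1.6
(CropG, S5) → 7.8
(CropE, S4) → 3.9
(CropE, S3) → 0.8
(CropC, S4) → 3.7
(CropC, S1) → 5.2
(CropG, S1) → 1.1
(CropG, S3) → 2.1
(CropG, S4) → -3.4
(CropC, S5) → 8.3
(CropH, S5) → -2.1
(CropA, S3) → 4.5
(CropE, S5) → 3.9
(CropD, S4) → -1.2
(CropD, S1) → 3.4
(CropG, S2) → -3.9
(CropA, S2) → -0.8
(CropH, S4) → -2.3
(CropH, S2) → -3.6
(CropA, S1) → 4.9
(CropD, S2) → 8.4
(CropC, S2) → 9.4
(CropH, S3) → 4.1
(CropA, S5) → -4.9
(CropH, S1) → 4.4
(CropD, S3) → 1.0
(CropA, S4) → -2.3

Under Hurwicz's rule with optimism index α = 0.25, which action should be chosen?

CropC

CropD: 0.25·8.4 + 0.75·(-1.2) = 1.2
CropE: 0.25·3.9 + 0.75·(-1.9) = -0.45
CropH: 0.25·4.4 + 0.75·(-3.6) = -1.6
CropA: 0.25·4.9 + 0.75·(-4.9) = -2.45
CropG: 0.25·7.8 + 0.75·(-3.9) = -0.975
CropC: 0.25·9.4 + 0.75·1.6 = 3.55
Highest Hurwicz score = 3.55 → CropC.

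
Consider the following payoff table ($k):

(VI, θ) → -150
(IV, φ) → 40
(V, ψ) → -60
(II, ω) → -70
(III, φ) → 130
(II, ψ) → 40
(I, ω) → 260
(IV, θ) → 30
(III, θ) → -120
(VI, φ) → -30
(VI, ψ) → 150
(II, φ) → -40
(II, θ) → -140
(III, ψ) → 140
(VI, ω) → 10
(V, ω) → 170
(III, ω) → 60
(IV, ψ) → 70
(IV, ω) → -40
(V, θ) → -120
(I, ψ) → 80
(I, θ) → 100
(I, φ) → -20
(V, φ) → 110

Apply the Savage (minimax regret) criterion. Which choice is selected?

Column bests: θ=100, φ=130, ψ=150, ω=260.
I regrets: 0, 150, 70, 0 → max 150
II regrets: 240, 170, 110, 330 → max 330
III regrets: 220, 0, 10, 200 → max 220
IV regrets: 70, 90, 80, 300 → max 300
V regrets: 220, 20, 210, 90 → max 220
VI regrets: 250, 160, 0, 250 → max 250
Smallest max regret = 150 → I.

I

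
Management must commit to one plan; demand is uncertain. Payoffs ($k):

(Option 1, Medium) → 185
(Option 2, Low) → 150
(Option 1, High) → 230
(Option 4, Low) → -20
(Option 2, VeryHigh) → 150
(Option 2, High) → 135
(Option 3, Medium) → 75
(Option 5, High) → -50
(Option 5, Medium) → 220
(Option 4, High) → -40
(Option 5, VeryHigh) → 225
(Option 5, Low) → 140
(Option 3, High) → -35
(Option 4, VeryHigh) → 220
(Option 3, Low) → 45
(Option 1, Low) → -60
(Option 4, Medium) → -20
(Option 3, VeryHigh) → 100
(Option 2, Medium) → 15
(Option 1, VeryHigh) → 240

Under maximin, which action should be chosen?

Option 2

Row minima: Option 1=-60, Option 2=15, Option 3=-35, Option 4=-40, Option 5=-50
Best worst-case = 15 → Option 2.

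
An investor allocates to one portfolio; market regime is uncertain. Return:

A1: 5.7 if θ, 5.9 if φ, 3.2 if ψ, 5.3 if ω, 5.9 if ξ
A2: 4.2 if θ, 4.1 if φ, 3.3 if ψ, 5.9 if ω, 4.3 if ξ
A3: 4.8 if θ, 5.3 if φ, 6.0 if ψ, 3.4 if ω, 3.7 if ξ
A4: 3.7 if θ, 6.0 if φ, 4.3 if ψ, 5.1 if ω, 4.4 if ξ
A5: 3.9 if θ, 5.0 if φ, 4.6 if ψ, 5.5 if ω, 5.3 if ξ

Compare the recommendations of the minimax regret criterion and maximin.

minimax regret → A5; maximin → A5 (agree)

Column bests: θ=5.7, φ=6.0, ψ=6.0, ω=5.9, ξ=5.9.
A1 regrets: 0.0, 0.1, 2.8, 0.6, 0.0 → max 2.8
A2 regrets: 1.5, 1.9, 2.7, 0.0, 1.6 → max 2.7
A3 regrets: 0.9, 0.7, 0.0, 2.5, 2.2 → max 2.5
A4 regrets: 2.0, 0.0, 1.7, 0.8, 1.5 → max 2.0
A5 regrets: 1.8, 1.0, 1.4, 0.4, 0.6 → max 1.8
Smallest max regret = 1.8 → A5.
Row minima: A1=3.2, A2=3.3, A3=3.4, A4=3.7, A5=3.9
Best worst-case = 3.9 → A5.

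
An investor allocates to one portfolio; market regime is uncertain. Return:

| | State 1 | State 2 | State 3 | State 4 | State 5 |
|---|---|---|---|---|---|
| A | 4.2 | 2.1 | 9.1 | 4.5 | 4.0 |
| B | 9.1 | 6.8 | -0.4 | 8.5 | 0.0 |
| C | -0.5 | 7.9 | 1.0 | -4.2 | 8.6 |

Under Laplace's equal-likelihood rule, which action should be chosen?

Row averages: A=4.78, B=4.8, C=2.56
Highest average = 4.8 → B.

B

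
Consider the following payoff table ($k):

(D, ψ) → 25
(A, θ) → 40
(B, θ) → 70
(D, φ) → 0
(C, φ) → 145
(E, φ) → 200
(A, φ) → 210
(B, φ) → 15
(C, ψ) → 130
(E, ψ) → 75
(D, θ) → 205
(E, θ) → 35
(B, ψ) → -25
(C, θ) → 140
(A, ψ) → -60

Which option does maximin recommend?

Row minima: A=-60, B=-25, C=130, D=0, E=35
Best worst-case = 130 → C.

C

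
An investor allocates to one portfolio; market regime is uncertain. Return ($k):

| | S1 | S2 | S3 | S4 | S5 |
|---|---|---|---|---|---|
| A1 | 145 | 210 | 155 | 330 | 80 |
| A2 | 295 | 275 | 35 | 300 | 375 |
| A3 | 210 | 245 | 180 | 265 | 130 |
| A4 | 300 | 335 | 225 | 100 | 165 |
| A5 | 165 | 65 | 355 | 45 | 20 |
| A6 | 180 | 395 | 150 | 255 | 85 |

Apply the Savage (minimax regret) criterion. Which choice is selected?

Column bests: S1=300, S2=395, S3=355, S4=330, S5=375.
A1 regrets: 155, 185, 200, 0, 295 → max 295
A2 regrets: 5, 120, 320, 30, 0 → max 320
A3 regrets: 90, 150, 175, 65, 245 → max 245
A4 regrets: 0, 60, 130, 230, 210 → max 230
A5 regrets: 135, 330, 0, 285, 355 → max 355
A6 regrets: 120, 0, 205, 75, 290 → max 290
Smallest max regret = 230 → A4.

A4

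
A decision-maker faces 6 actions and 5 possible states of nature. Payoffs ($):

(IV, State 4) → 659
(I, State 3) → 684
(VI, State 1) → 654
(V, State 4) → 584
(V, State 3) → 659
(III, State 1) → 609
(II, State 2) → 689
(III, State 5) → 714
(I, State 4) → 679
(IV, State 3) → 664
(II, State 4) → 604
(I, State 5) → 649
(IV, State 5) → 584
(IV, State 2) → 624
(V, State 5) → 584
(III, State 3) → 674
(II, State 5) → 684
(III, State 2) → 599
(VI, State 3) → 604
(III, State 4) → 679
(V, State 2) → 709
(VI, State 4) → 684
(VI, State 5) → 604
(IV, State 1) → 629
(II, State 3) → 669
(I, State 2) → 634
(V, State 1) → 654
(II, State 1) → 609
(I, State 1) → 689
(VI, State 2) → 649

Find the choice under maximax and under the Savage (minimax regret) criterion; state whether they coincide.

maximax → III; minimax regret → I (disagree)

Row maxima: I=689, II=689, III=714, IV=664, V=709, VI=684
Best best-case = 714 → III.
Column bests: State 1=689, State 2=709, State 3=684, State 4=684, State 5=714.
I regrets: 0, 75, 0, 5, 65 → max 75
II regrets: 80, 20, 15, 80, 30 → max 80
III regrets: 80, 110, 10, 5, 0 → max 110
IV regrets: 60, 85, 20, 25, 130 → max 130
V regrets: 35, 0, 25, 100, 130 → max 130
VI regrets: 35, 60, 80, 0, 110 → max 110
Smallest max regret = 75 → I.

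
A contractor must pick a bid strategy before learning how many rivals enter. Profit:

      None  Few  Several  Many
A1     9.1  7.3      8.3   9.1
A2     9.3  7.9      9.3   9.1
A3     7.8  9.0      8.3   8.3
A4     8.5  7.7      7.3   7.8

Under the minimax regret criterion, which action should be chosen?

A2

Column bests: None=9.3, Few=9.0, Several=9.3, Many=9.1.
A1 regrets: 0.2, 1.7, 1.0, 0.0 → max 1.7
A2 regrets: 0.0, 1.1, 0.0, 0.0 → max 1.1
A3 regrets: 1.5, 0.0, 1.0, 0.8 → max 1.5
A4 regrets: 0.8, 1.3, 2.0, 1.3 → max 2.0
Smallest max regret = 1.1 → A2.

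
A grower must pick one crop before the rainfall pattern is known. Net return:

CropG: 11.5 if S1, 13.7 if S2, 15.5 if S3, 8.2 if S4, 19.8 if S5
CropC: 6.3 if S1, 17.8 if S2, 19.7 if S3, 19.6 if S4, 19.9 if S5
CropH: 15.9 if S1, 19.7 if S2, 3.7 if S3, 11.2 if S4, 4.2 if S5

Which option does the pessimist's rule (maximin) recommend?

Row minima: CropG=8.2, CropC=6.3, CropH=3.7
Best worst-case = 8.2 → CropG.

CropG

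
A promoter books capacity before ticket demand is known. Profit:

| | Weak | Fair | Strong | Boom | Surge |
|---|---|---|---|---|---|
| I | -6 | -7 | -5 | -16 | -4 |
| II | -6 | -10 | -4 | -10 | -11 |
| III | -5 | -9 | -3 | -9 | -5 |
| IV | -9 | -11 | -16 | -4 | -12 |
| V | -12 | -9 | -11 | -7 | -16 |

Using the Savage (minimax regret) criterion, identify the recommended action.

III

Column bests: Weak=-5, Fair=-7, Strong=-3, Boom=-4, Surge=-4.
I regrets: 1, 0, 2, 12, 0 → max 12
II regrets: 1, 3, 1, 6, 7 → max 7
III regrets: 0, 2, 0, 5, 1 → max 5
IV regrets: 4, 4, 13, 0, 8 → max 13
V regrets: 7, 2, 8, 3, 12 → max 12
Smallest max regret = 5 → III.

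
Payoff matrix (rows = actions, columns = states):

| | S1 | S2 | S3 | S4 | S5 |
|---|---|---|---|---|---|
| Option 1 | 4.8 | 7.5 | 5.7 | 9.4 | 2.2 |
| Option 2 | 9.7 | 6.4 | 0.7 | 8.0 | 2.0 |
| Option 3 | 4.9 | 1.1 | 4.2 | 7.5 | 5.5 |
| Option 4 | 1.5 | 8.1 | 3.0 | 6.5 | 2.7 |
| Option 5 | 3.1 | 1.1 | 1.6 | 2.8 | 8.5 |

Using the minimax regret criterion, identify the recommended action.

Option 1

Column bests: S1=9.7, S2=8.1, S3=5.7, S4=9.4, S5=8.5.
Option 1 regrets: 4.9, 0.6, 0.0, 0.0, 6.3 → max 6.3
Option 2 regrets: 0.0, 1.7, 5.0, 1.4, 6.5 → max 6.5
Option 3 regrets: 4.8, 7.0, 1.5, 1.9, 3.0 → max 7.0
Option 4 regrets: 8.2, 0.0, 2.7, 2.9, 5.8 → max 8.2
Option 5 regrets: 6.6, 7.0, 4.1, 6.6, 0.0 → max 7.0
Smallest max regret = 6.3 → Option 1.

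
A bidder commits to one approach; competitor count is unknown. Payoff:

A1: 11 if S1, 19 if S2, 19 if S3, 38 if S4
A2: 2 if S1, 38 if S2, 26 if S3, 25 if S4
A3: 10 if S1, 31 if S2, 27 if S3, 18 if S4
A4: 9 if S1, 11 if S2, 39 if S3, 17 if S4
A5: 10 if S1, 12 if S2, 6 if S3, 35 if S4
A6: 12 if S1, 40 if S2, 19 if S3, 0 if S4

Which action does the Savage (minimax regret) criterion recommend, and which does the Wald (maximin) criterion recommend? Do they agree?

Column bests: S1=12, S2=40, S3=39, S4=38.
A1 regrets: 1, 21, 20, 0 → max 21
A2 regrets: 10, 2, 13, 13 → max 13
A3 regrets: 2, 9, 12, 20 → max 20
A4 regrets: 3, 29, 0, 21 → max 29
A5 regrets: 2, 28, 33, 3 → max 33
A6 regrets: 0, 0, 20, 38 → max 38
Smallest max regret = 13 → A2.
Row minima: A1=11, A2=2, A3=10, A4=9, A5=6, A6=0
Best worst-case = 11 → A1.

minimax regret → A2; maximin → A1 (disagree)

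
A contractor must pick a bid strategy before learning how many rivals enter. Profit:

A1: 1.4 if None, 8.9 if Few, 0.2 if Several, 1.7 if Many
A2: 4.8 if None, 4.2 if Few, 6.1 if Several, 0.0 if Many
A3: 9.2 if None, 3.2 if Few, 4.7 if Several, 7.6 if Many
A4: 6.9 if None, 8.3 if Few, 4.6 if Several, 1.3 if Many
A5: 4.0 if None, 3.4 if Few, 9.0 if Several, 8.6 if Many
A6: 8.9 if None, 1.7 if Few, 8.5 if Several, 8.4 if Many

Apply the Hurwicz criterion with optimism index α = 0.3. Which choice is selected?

A1: 0.3·8.9 + 0.7·0.2 = 2.81
A2: 0.3·6.1 + 0.7·0.0 = 1.83
A3: 0.3·9.2 + 0.7·3.2 = 5
A4: 0.3·8.3 + 0.7·1.3 = 3.4
A5: 0.3·9.0 + 0.7·3.4 = 5.08
A6: 0.3·8.9 + 0.7·1.7 = 3.86
Highest Hurwicz score = 5.08 → A5.

A5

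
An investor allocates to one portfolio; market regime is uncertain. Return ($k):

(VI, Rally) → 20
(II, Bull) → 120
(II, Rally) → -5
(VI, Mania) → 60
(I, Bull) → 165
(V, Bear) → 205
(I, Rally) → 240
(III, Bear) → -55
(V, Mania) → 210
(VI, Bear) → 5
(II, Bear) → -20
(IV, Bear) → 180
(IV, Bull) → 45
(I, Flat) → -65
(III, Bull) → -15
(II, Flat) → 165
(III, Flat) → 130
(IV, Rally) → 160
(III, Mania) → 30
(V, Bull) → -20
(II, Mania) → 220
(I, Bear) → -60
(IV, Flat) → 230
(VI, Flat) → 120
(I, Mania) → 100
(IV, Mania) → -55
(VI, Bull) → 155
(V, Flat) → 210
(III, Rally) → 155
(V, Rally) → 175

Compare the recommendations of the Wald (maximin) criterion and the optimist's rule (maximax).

maximin → VI; maximax → I (disagree)

Row minima: I=-65, II=-20, III=-55, IV=-55, V=-20, VI=5
Best worst-case = 5 → VI.
Row maxima: I=240, II=220, III=155, IV=230, V=210, VI=155
Best best-case = 240 → I.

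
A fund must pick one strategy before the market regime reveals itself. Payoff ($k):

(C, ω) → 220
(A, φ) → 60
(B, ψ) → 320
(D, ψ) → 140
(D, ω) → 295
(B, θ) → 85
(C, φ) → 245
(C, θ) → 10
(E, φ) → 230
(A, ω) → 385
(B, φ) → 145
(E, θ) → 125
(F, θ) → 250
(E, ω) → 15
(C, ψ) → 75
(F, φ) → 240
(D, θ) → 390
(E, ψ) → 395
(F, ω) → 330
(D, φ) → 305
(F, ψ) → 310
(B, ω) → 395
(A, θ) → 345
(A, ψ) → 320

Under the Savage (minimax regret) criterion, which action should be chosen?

Column bests: θ=390, φ=305, ψ=395, ω=395.
A regrets: 45, 245, 75, 10 → max 245
B regrets: 305, 160, 75, 0 → max 305
C regrets: 380, 60, 320, 175 → max 380
D regrets: 0, 0, 255, 100 → max 255
E regrets: 265, 75, 0, 380 → max 380
F regrets: 140, 65, 85, 65 → max 140
Smallest max regret = 140 → F.

F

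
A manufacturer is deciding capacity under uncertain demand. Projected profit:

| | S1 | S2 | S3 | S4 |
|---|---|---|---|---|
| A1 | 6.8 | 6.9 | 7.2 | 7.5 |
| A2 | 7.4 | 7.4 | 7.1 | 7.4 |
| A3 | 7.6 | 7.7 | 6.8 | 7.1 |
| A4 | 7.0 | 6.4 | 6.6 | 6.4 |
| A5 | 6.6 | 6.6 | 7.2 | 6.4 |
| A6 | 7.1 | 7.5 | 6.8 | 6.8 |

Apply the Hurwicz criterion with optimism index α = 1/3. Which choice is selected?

A2

A1: 1/3·7.5 + 2/3·6.8 = 211/30
A2: 1/3·7.4 + 2/3·7.1 = 7.2
A3: 1/3·7.7 + 2/3·6.8 = 7.1
A4: 1/3·7.0 + 2/3·6.4 = 6.6
A5: 1/3·7.2 + 2/3·6.4 = 20/3
A6: 1/3·7.5 + 2/3·6.8 = 211/30
Highest Hurwicz score = 7.2 → A2.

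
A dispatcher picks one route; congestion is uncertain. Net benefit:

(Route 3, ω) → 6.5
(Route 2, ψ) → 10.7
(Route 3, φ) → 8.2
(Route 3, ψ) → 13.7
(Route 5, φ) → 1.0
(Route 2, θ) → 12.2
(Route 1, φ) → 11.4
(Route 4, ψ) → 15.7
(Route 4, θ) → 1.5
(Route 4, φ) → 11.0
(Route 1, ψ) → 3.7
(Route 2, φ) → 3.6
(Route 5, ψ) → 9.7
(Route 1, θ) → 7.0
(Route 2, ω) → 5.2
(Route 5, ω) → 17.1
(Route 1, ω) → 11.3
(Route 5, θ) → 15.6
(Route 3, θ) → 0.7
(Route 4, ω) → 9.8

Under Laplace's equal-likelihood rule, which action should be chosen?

Route 5

Row averages: Route 1=8.35, Route 2=7.925, Route 3=7.275, Route 4=9.5, Route 5=10.85
Highest average = 10.85 → Route 5.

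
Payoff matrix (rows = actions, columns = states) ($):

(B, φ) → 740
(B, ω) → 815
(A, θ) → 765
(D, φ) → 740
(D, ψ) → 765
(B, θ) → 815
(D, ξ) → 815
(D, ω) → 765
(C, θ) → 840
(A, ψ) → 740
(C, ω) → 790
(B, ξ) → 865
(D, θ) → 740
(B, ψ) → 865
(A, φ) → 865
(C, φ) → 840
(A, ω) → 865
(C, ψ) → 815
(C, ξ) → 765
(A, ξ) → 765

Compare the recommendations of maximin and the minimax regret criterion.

maximin → C; minimax regret → C (agree)

Row minima: A=740, B=740, C=765, D=740
Best worst-case = 765 → C.
Column bests: θ=840, φ=865, ψ=865, ω=865, ξ=865.
A regrets: 75, 0, 125, 0, 100 → max 125
B regrets: 25, 125, 0, 50, 0 → max 125
C regrets: 0, 25, 50, 75, 100 → max 100
D regrets: 100, 125, 100, 100, 50 → max 125
Smallest max regret = 100 → C.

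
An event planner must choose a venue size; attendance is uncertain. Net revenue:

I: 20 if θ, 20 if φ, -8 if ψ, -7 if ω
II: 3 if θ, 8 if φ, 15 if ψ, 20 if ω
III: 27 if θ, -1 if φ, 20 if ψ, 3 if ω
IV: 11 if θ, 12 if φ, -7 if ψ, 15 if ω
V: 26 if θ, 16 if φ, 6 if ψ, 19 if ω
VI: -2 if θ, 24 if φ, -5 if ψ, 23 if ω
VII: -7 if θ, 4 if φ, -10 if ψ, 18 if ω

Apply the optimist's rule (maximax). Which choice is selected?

III

Row maxima: I=20, II=20, III=27, IV=15, V=26, VI=24, VII=18
Best best-case = 27 → III.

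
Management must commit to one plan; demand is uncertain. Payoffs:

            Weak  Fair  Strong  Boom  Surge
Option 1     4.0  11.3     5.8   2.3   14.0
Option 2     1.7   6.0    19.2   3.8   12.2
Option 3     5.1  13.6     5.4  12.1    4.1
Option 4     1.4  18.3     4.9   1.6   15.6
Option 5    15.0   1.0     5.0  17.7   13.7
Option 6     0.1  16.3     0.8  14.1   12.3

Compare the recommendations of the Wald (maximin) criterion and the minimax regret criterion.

maximin → Option 3; minimax regret → Option 3 (agree)

Row minima: Option 1=2.3, Option 2=1.7, Option 3=4.1, Option 4=1.4, Option 5=1.0, Option 6=0.1
Best worst-case = 4.1 → Option 3.
Column bests: Weak=15.0, Fair=18.3, Strong=19.2, Boom=17.7, Surge=15.6.
Option 1 regrets: 11.0, 7.0, 13.4, 15.4, 1.6 → max 15.4
Option 2 regrets: 13.3, 12.3, 0.0, 13.9, 3.4 → max 13.9
Option 3 regrets: 9.9, 4.7, 13.8, 5.6, 11.5 → max 13.8
Option 4 regrets: 13.6, 0.0, 14.3, 16.1, 0.0 → max 16.1
Option 5 regrets: 0.0, 17.3, 14.2, 0.0, 1.9 → max 17.3
Option 6 regrets: 14.9, 2.0, 18.4, 3.6, 3.3 → max 18.4
Smallest max regret = 13.8 → Option 3.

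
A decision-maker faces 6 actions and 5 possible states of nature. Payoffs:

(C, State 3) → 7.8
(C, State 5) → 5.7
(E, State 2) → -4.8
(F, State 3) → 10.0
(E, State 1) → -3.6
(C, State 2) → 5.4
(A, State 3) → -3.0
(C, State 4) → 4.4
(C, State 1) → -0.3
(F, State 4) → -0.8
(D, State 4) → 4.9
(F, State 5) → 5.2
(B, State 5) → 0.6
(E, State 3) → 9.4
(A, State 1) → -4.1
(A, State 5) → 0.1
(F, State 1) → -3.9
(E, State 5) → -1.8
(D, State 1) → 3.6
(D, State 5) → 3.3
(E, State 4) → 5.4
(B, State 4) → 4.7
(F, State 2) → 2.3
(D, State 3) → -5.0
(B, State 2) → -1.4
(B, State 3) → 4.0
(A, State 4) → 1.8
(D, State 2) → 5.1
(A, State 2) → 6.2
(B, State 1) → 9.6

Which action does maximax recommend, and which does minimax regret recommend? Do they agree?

maximax → F; minimax regret → B (disagree)

Row maxima: A=6.2, B=9.6, C=7.8, D=5.1, E=9.4, F=10.0
Best best-case = 10.0 → F.
Column bests: State 1=9.6, State 2=6.2, State 3=10.0, State 4=5.4, State 5=5.7.
A regrets: 13.7, 0.0, 13.0, 3.6, 5.6 → max 13.7
B regrets: 0.0, 7.6, 6.0, 0.7, 5.1 → max 7.6
C regrets: 9.9, 0.8, 2.2, 1.0, 0.0 → max 9.9
D regrets: 6.0, 1.1, 15.0, 0.5, 2.4 → max 15.0
E regrets: 13.2, 11.0, 0.6, 0.0, 7.5 → max 13.2
F regrets: 13.5, 3.9, 0.0, 6.2, 0.5 → max 13.5
Smallest max regret = 7.6 → B.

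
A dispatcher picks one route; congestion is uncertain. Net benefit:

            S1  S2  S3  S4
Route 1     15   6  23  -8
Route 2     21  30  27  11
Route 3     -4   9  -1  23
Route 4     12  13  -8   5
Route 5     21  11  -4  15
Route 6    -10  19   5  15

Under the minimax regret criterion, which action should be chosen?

Column bests: S1=21, S2=30, S3=27, S4=23.
Route 1 regrets: 6, 24, 4, 31 → max 31
Route 2 regrets: 0, 0, 0, 12 → max 12
Route 3 regrets: 25, 21, 28, 0 → max 28
Route 4 regrets: 9, 17, 35, 18 → max 35
Route 5 regrets: 0, 19, 31, 8 → max 31
Route 6 regrets: 31, 11, 22, 8 → max 31
Smallest max regret = 12 → Route 2.

Route 2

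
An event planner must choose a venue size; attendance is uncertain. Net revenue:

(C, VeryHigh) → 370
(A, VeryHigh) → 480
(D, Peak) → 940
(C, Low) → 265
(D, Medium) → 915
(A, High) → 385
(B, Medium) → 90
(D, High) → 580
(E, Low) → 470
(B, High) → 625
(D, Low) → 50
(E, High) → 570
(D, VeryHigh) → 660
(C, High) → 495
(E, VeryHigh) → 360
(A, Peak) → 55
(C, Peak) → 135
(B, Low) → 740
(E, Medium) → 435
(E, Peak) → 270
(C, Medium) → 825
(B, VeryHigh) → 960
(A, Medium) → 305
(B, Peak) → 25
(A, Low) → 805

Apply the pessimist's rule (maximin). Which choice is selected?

Row minima: A=55, B=25, C=135, D=50, E=270
Best worst-case = 270 → E.

E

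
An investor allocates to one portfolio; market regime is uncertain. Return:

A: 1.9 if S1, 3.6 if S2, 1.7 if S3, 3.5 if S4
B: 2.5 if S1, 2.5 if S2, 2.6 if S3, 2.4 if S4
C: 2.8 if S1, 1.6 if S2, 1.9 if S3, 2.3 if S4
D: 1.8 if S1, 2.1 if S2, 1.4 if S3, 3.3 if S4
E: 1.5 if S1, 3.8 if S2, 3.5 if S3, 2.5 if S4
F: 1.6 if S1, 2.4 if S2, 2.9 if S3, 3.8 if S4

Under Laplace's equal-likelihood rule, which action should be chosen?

E

Row averages: A=2.675, B=2.5, C=2.15, D=2.15, E=2.825, F=2.675
Highest average = 2.825 → E.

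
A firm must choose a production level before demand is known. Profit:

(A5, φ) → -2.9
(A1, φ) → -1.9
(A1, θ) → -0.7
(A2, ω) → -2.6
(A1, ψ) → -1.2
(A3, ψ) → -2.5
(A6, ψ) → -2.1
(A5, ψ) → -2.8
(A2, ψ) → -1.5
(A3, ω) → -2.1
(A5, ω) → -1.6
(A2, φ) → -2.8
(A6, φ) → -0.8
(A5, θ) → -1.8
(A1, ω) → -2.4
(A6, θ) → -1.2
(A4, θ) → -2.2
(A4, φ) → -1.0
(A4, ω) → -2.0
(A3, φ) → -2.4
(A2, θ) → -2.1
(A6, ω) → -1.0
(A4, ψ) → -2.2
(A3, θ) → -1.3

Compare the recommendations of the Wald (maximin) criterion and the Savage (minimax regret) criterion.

maximin → A6; minimax regret → A6 (agree)

Row minima: A1=-2.4, A2=-2.8, A3=-2.5, A4=-2.2, A5=-2.9, A6=-2.1
Best worst-case = -2.1 → A6.
Column bests: θ=-0.7, φ=-0.8, ψ=-1.2, ω=-1.0.
A1 regrets: 0.0, 1.1, 0.0, 1.4 → max 1.4
A2 regrets: 1.4, 2.0, 0.3, 1.6 → max 2.0
A3 regrets: 0.6, 1.6, 1.3, 1.1 → max 1.6
A4 regrets: 1.5, 0.2, 1.0, 1.0 → max 1.5
A5 regrets: 1.1, 2.1, 1.6, 0.6 → max 2.1
A6 regrets: 0.5, 0.0, 0.9, 0.0 → max 0.9
Smallest max regret = 0.9 → A6.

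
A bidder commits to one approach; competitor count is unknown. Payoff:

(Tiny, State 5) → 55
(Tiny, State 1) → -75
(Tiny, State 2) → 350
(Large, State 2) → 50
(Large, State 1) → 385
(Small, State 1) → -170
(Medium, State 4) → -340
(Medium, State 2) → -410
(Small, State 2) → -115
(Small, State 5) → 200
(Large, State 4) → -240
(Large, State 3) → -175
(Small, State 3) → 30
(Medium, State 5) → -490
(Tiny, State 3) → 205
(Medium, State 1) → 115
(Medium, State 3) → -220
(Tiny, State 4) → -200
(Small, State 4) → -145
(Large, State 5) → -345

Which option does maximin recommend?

Row minima: Tiny=-200, Small=-170, Medium=-490, Large=-345
Best worst-case = -170 → Small.

Small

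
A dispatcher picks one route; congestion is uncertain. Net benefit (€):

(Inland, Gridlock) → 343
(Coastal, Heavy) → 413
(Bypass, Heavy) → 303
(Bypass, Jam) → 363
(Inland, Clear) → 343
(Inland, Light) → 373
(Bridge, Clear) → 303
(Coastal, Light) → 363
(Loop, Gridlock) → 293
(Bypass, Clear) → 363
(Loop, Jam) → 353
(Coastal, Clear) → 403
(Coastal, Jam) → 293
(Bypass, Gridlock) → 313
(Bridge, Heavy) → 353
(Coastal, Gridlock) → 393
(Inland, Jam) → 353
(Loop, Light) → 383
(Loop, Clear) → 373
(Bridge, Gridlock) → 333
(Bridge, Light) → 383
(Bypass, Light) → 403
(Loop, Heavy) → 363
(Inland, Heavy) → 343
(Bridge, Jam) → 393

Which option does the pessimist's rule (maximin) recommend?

Row minima: Loop=293, Coastal=293, Bypass=303, Bridge=303, Inland=343
Best worst-case = 343 → Inland.

Inland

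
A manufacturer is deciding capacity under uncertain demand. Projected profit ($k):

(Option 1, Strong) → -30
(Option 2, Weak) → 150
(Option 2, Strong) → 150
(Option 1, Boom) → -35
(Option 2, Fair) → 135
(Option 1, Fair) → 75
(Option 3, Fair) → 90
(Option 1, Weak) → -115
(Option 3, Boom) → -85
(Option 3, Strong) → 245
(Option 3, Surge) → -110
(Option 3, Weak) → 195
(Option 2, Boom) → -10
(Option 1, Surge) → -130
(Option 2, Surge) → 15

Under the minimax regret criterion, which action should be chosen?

Option 2

Column bests: Weak=195, Fair=135, Strong=245, Boom=-10, Surge=15.
Option 1 regrets: 310, 60, 275, 25, 145 → max 310
Option 2 regrets: 45, 0, 95, 0, 0 → max 95
Option 3 regrets: 0, 45, 0, 75, 125 → max 125
Smallest max regret = 95 → Option 2.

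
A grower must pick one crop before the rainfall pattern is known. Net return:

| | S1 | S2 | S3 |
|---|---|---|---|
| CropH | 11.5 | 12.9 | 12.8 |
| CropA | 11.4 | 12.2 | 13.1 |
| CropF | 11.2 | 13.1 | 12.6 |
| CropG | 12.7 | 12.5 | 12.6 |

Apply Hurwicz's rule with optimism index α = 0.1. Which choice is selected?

CropH: 0.1·12.9 + 0.9·11.5 = 11.64
CropA: 0.1·13.1 + 0.9·11.4 = 11.57
CropF: 0.1·13.1 + 0.9·11.2 = 11.39
CropG: 0.1·12.7 + 0.9·12.5 = 12.52
Highest Hurwicz score = 12.52 → CropG.

CropG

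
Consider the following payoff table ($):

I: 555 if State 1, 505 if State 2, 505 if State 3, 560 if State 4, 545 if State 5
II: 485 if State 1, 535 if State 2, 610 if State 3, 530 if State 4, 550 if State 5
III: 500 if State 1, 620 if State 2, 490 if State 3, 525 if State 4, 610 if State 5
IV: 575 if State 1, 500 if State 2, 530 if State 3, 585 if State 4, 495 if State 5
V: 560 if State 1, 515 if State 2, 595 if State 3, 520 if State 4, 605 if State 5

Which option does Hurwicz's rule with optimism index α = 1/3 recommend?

I: 1/3·560 + 2/3·505 = 1570/3
II: 1/3·610 + 2/3·485 = 1580/3
III: 1/3·620 + 2/3·490 = 1600/3
IV: 1/3·585 + 2/3·495 = 525
V: 1/3·605 + 2/3·515 = 545
Highest Hurwicz score = 545 → V.

V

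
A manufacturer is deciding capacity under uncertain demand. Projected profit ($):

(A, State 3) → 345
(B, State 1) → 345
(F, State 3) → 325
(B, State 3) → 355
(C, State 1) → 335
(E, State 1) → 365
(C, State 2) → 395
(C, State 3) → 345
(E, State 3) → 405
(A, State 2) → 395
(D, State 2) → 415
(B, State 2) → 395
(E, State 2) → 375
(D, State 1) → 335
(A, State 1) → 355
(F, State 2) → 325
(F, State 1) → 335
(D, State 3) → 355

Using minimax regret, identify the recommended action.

Column bests: State 1=365, State 2=415, State 3=405.
A regrets: 10, 20, 60 → max 60
B regrets: 20, 20, 50 → max 50
C regrets: 30, 20, 60 → max 60
D regrets: 30, 0, 50 → max 50
E regrets: 0, 40, 0 → max 40
F regrets: 30, 90, 80 → max 90
Smallest max regret = 40 → E.

E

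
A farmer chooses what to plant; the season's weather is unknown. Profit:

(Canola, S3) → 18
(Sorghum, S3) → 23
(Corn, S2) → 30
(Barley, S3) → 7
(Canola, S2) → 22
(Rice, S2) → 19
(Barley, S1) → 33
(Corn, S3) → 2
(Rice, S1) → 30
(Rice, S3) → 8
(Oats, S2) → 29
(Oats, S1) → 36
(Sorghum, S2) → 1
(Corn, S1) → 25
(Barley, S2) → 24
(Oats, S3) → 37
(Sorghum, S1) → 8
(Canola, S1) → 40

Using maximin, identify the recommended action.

Row minima: Sorghum=1, Barley=7, Corn=2, Rice=8, Canola=18, Oats=29
Best worst-case = 29 → Oats.

Oats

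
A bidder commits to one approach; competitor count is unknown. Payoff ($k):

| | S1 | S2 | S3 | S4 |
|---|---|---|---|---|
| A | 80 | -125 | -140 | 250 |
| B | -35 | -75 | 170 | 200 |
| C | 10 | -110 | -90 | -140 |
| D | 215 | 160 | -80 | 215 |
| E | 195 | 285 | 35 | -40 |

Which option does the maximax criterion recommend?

Row maxima: A=250, B=200, C=10, D=215, E=285
Best best-case = 285 → E.

E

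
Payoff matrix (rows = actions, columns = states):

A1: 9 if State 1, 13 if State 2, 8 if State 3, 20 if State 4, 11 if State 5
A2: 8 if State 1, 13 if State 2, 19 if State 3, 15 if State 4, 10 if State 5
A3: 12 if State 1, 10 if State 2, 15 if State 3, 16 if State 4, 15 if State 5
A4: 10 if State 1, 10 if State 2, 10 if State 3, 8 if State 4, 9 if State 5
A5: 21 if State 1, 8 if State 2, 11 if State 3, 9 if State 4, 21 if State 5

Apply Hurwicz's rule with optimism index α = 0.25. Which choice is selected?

A3

A1: 0.25·20 + 0.75·8 = 11
A2: 0.25·19 + 0.75·8 = 10.75
A3: 0.25·16 + 0.75·10 = 11.5
A4: 0.25·10 + 0.75·8 = 8.5
A5: 0.25·21 + 0.75·8 = 11.25
Highest Hurwicz score = 11.5 → A3.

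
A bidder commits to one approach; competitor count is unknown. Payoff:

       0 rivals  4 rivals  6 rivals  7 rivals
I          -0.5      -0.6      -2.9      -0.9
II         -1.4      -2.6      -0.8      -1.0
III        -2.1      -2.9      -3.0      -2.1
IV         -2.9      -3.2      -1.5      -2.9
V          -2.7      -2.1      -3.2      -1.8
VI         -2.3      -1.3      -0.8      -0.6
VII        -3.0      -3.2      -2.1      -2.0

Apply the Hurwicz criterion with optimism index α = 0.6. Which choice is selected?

VI

I: 0.6·(-0.5) + 0.4·(-2.9) = -1.46
II: 0.6·(-0.8) + 0.4·(-2.6) = -1.52
III: 0.6·(-2.1) + 0.4·(-3.0) = -2.46
IV: 0.6·(-1.5) + 0.4·(-3.2) = -2.18
V: 0.6·(-1.8) + 0.4·(-3.2) = -2.36
VI: 0.6·(-0.6) + 0.4·(-2.3) = -1.28
VII: 0.6·(-2.0) + 0.4·(-3.2) = -2.48
Highest Hurwicz score = -1.28 → VI.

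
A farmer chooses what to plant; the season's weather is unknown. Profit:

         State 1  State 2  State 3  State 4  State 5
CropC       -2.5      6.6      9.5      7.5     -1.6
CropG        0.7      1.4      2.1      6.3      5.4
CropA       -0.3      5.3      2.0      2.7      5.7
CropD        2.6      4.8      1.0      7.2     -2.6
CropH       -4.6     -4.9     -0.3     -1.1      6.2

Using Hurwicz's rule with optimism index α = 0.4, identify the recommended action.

CropC: 0.4·9.5 + 0.6·(-2.5) = 2.3
CropG: 0.4·6.3 + 0.6·0.7 = 2.94
CropA: 0.4·5.7 + 0.6·(-0.3) = 2.1
CropD: 0.4·7.2 + 0.6·(-2.6) = 1.32
CropH: 0.4·6.2 + 0.6·(-4.9) = -0.46
Highest Hurwicz score = 2.94 → CropG.

CropG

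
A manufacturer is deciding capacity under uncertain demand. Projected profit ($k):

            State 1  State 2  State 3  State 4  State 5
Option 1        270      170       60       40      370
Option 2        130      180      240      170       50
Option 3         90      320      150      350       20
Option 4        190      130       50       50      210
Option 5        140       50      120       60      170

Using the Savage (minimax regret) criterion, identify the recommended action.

Column bests: State 1=270, State 2=320, State 3=240, State 4=350, State 5=370.
Option 1 regrets: 0, 150, 180, 310, 0 → max 310
Option 2 regrets: 140, 140, 0, 180, 320 → max 320
Option 3 regrets: 180, 0, 90, 0, 350 → max 350
Option 4 regrets: 80, 190, 190, 300, 160 → max 300
Option 5 regrets: 130, 270, 120, 290, 200 → max 290
Smallest max regret = 290 → Option 5.

Option 5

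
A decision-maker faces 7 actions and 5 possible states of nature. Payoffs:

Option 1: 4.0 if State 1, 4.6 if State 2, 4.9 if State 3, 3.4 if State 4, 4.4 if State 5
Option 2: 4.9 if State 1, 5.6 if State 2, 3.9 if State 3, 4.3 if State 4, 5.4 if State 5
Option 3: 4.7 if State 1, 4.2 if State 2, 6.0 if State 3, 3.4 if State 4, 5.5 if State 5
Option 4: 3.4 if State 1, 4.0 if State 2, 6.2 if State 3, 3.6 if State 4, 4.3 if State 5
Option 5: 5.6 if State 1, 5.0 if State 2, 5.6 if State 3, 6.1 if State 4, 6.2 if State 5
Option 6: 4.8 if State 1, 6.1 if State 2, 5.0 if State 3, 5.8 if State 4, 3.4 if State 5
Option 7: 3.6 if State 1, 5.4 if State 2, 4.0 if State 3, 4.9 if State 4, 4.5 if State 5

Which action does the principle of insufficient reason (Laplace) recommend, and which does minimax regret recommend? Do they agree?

laplace → Option 5; minimax regret → Option 5 (agree)

Row averages: Option 1=4.26, Option 2=4.82, Option 3=4.76, Option 4=4.3, Option 5=5.7, Option 6=5.02, Option 7=4.48
Highest average = 5.7 → Option 5.
Column bests: State 1=5.6, State 2=6.1, State 3=6.2, State 4=6.1, State 5=6.2.
Option 1 regrets: 1.6, 1.5, 1.3, 2.7, 1.8 → max 2.7
Option 2 regrets: 0.7, 0.5, 2.3, 1.8, 0.8 → max 2.3
Option 3 regrets: 0.9, 1.9, 0.2, 2.7, 0.7 → max 2.7
Option 4 regrets: 2.2, 2.1, 0.0, 2.5, 1.9 → max 2.5
Option 5 regrets: 0.0, 1.1, 0.6, 0.0, 0.0 → max 1.1
Option 6 regrets: 0.8, 0.0, 1.2, 0.3, 2.8 → max 2.8
Option 7 regrets: 2.0, 0.7, 2.2, 1.2, 1.7 → max 2.2
Smallest max regret = 1.1 → Option 5.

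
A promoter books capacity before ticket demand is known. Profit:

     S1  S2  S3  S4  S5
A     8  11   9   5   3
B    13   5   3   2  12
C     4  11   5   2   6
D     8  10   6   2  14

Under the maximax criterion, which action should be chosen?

Row maxima: A=11, B=13, C=11, D=14
Best best-case = 14 → D.

D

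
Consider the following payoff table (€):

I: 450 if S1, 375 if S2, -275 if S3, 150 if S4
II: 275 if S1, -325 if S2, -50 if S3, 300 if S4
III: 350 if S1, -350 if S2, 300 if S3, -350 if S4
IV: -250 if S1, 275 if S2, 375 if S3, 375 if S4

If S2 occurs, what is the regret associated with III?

725

Best payoff under S2 is 375.
Regret = 375 − (-350) = 725.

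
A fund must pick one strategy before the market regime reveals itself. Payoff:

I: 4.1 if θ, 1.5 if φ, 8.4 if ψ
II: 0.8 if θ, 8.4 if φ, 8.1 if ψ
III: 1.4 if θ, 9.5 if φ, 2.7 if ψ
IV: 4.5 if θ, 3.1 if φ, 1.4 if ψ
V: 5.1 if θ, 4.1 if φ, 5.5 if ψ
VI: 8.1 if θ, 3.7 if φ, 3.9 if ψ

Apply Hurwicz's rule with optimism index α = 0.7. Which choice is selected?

III

I: 0.7·8.4 + 0.3·1.5 = 6.33
II: 0.7·8.4 + 0.3·0.8 = 6.12
III: 0.7·9.5 + 0.3·1.4 = 7.07
IV: 0.7·4.5 + 0.3·1.4 = 3.57
V: 0.7·5.5 + 0.3·4.1 = 5.08
VI: 0.7·8.1 + 0.3·3.7 = 6.78
Highest Hurwicz score = 7.07 → III.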